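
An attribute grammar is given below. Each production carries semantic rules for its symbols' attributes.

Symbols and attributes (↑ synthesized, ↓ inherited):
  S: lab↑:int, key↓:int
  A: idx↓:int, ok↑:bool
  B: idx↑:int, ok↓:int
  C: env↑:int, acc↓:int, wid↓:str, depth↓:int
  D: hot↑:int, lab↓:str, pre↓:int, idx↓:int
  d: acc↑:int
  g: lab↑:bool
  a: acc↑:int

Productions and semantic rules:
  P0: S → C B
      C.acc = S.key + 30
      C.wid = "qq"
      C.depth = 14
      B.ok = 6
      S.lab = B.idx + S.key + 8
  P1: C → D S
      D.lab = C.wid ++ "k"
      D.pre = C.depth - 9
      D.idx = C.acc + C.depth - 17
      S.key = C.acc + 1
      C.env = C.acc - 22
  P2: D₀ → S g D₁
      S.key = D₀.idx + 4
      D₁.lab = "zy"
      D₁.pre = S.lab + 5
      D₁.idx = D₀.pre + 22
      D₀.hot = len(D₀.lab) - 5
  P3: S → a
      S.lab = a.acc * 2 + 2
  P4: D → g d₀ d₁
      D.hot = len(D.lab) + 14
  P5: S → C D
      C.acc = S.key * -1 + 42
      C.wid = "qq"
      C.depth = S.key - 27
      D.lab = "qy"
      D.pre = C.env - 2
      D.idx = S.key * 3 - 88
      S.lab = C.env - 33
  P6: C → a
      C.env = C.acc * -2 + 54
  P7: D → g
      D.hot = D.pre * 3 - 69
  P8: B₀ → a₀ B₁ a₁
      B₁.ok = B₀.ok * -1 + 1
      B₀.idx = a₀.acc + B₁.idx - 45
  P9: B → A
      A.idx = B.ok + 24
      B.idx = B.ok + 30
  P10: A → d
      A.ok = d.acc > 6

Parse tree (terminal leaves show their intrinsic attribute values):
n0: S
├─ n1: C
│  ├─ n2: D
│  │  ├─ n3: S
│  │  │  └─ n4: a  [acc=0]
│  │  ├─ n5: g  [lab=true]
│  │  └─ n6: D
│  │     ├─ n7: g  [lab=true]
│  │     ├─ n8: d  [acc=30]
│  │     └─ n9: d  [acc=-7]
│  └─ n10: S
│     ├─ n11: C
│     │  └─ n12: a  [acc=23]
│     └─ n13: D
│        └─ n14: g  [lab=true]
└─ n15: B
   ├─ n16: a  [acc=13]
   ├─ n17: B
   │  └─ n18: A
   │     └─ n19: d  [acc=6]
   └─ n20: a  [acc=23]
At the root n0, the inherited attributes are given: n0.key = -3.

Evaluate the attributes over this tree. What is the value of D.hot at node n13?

3

1. n0.key = -3  [given at root]
2. n1.acc = 27  [S.key + 30]
3. n1.wid = "qq"  ["qq"]
4. n1.depth = 14  [14]
5. n2.lab = "qqk"  [C.wid ++ "k"]
6. n2.pre = 5  [C.depth - 9]
7. n2.idx = 24  [C.acc + C.depth - 17]
8. n3.key = 28  [D₀.idx + 4]
9. n4.acc = 0  [terminal]
10. n3.lab = 2  [a.acc * 2 + 2]
11. n5.lab = true  [terminal]
12. n6.lab = "zy"  ["zy"]
13. n6.pre = 7  [S.lab + 5]
14. n6.idx = 27  [D₀.pre + 22]
15. n7.lab = true  [terminal]
16. n8.acc = 30  [terminal]
17. n9.acc = -7  [terminal]
18. n6.hot = 16  [len(D.lab) + 14]
19. n2.hot = -2  [len(D₀.lab) - 5]
20. n10.key = 28  [C.acc + 1]
21. n11.acc = 14  [S.key * -1 + 42]
22. n11.wid = "qq"  ["qq"]
23. n11.depth = 1  [S.key - 27]
24. n12.acc = 23  [terminal]
25. n11.env = 26  [C.acc * -2 + 54]
26. n13.lab = "qy"  ["qy"]
27. n13.pre = 24  [C.env - 2]
28. n13.idx = -4  [S.key * 3 - 88]
29. n14.lab = true  [terminal]
30. n13.hot = 3  [D.pre * 3 - 69]
31. n10.lab = -7  [C.env - 33]
32. n1.env = 5  [C.acc - 22]
33. n15.ok = 6  [6]
34. n16.acc = 13  [terminal]
35. n17.ok = -5  [B₀.ok * -1 + 1]
36. n18.idx = 19  [B.ok + 24]
37. n19.acc = 6  [terminal]
38. n18.ok = false  [d.acc > 6]
39. n17.idx = 25  [B.ok + 30]
40. n20.acc = 23  [terminal]
41. n15.idx = -7  [a₀.acc + B₁.idx - 45]
42. n0.lab = -2  [B.idx + S.key + 8]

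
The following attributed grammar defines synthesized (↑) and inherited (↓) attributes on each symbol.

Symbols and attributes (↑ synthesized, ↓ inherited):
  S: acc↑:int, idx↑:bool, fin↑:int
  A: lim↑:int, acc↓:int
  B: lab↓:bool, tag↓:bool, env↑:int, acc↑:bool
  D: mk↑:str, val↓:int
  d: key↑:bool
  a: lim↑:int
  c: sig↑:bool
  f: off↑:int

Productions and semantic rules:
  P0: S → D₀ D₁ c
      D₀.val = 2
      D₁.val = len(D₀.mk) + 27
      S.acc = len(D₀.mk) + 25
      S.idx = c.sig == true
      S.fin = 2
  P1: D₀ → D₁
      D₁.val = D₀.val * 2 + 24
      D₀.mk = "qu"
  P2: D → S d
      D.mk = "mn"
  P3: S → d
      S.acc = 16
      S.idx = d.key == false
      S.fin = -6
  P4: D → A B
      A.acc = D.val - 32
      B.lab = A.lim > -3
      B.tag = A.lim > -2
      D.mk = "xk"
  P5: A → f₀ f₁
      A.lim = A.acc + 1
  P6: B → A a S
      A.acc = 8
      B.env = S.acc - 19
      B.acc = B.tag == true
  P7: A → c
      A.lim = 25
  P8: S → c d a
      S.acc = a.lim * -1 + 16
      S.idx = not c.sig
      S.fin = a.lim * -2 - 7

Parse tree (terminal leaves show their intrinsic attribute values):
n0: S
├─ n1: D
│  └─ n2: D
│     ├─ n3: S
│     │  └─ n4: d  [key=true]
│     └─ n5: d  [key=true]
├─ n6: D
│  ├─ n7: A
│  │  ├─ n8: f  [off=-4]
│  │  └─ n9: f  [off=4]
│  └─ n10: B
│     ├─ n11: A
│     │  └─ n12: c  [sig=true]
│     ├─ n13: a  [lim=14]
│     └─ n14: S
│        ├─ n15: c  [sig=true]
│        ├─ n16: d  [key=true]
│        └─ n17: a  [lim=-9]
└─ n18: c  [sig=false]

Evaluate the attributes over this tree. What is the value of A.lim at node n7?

1. n1.val = 2  [2]
2. n2.val = 28  [D₀.val * 2 + 24]
3. n4.key = true  [terminal]
4. n3.acc = 16  [16]
5. n3.idx = false  [d.key == false]
6. n3.fin = -6  [-6]
7. n5.key = true  [terminal]
8. n2.mk = "mn"  ["mn"]
9. n1.mk = "qu"  ["qu"]
10. n6.val = 29  [len(D₀.mk) + 27]
11. n7.acc = -3  [D.val - 32]
12. n8.off = -4  [terminal]
13. n9.off = 4  [terminal]
14. n7.lim = -2  [A.acc + 1]
15. n10.lab = true  [A.lim > -3]
16. n10.tag = false  [A.lim > -2]
17. n11.acc = 8  [8]
18. n12.sig = true  [terminal]
19. n11.lim = 25  [25]
20. n13.lim = 14  [terminal]
21. n15.sig = true  [terminal]
22. n16.key = true  [terminal]
23. n17.lim = -9  [terminal]
24. n14.acc = 25  [a.lim * -1 + 16]
25. n14.idx = false  [not c.sig]
26. n14.fin = 11  [a.lim * -2 - 7]
27. n10.env = 6  [S.acc - 19]
28. n10.acc = false  [B.tag == true]
29. n6.mk = "xk"  ["xk"]
30. n18.sig = false  [terminal]
31. n0.acc = 27  [len(D₀.mk) + 25]
32. n0.idx = false  [c.sig == true]
33. n0.fin = 2  [2]

-2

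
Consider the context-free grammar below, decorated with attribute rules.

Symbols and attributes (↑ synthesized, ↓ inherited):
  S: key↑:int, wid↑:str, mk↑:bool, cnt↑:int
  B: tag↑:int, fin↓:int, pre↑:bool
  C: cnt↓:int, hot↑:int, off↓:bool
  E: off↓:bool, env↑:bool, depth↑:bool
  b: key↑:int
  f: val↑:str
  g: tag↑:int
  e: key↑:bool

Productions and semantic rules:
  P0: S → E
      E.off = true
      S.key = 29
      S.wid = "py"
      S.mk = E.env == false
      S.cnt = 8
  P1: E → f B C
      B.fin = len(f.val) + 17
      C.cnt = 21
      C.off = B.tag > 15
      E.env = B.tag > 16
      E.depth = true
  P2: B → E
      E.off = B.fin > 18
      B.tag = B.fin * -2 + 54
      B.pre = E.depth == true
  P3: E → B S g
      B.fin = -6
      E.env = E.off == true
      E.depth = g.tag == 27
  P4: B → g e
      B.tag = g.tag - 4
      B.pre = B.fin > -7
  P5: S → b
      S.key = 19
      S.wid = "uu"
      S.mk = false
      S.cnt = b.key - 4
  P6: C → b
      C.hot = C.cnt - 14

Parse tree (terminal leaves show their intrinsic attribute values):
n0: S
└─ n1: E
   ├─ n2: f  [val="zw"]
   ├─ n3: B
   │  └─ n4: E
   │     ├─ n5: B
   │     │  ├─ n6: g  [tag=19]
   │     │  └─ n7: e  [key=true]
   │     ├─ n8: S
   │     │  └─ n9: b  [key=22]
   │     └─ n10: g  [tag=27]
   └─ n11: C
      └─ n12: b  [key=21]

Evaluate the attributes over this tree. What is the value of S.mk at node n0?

true

1. n1.off = true  [true]
2. n2.val = "zw"  [terminal]
3. n3.fin = 19  [len(f.val) + 17]
4. n4.off = true  [B.fin > 18]
5. n5.fin = -6  [-6]
6. n6.tag = 19  [terminal]
7. n7.key = true  [terminal]
8. n5.tag = 15  [g.tag - 4]
9. n5.pre = true  [B.fin > -7]
10. n9.key = 22  [terminal]
11. n8.key = 19  [19]
12. n8.wid = "uu"  ["uu"]
13. n8.mk = false  [false]
14. n8.cnt = 18  [b.key - 4]
15. n10.tag = 27  [terminal]
16. n4.env = true  [E.off == true]
17. n4.depth = true  [g.tag == 27]
18. n3.tag = 16  [B.fin * -2 + 54]
19. n3.pre = true  [E.depth == true]
20. n11.cnt = 21  [21]
21. n11.off = true  [B.tag > 15]
22. n12.key = 21  [terminal]
23. n11.hot = 7  [C.cnt - 14]
24. n1.env = false  [B.tag > 16]
25. n1.depth = true  [true]
26. n0.key = 29  [29]
27. n0.wid = "py"  ["py"]
28. n0.mk = true  [E.env == false]
29. n0.cnt = 8  [8]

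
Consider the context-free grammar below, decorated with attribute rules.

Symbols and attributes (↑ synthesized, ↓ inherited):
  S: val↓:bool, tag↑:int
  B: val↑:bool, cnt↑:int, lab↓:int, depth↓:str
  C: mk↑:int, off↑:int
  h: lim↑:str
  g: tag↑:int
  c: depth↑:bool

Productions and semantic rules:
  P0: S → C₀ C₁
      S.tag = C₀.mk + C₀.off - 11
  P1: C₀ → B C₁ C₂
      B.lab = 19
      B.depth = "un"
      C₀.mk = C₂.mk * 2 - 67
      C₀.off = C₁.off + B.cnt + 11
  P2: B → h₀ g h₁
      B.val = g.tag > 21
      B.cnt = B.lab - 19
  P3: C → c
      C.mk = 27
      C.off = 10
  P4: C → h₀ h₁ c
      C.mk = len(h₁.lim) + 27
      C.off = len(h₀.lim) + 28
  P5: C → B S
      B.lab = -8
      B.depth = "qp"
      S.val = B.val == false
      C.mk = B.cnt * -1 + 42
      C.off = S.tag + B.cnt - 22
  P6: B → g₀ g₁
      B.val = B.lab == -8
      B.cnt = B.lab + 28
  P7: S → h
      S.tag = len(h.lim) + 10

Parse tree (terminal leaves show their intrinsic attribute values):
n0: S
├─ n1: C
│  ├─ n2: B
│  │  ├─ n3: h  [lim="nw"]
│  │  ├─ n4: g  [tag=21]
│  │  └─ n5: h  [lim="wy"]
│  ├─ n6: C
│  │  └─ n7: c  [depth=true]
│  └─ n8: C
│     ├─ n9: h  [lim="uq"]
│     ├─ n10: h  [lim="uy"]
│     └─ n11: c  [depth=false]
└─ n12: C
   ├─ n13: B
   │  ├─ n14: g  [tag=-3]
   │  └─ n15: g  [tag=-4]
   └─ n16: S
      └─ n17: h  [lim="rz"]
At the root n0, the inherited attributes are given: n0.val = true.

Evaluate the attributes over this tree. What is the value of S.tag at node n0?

1. n0.val = true  [given at root]
2. n2.lab = 19  [19]
3. n2.depth = "un"  ["un"]
4. n3.lim = "nw"  [terminal]
5. n4.tag = 21  [terminal]
6. n5.lim = "wy"  [terminal]
7. n2.val = false  [g.tag > 21]
8. n2.cnt = 0  [B.lab - 19]
9. n7.depth = true  [terminal]
10. n6.mk = 27  [27]
11. n6.off = 10  [10]
12. n9.lim = "uq"  [terminal]
13. n10.lim = "uy"  [terminal]
14. n11.depth = false  [terminal]
15. n8.mk = 29  [len(h₁.lim) + 27]
16. n8.off = 30  [len(h₀.lim) + 28]
17. n1.mk = -9  [C₂.mk * 2 - 67]
18. n1.off = 21  [C₁.off + B.cnt + 11]
19. n13.lab = -8  [-8]
20. n13.depth = "qp"  ["qp"]
21. n14.tag = -3  [terminal]
22. n15.tag = -4  [terminal]
23. n13.val = true  [B.lab == -8]
24. n13.cnt = 20  [B.lab + 28]
25. n16.val = false  [B.val == false]
26. n17.lim = "rz"  [terminal]
27. n16.tag = 12  [len(h.lim) + 10]
28. n12.mk = 22  [B.cnt * -1 + 42]
29. n12.off = 10  [S.tag + B.cnt - 22]
30. n0.tag = 1  [C₀.mk + C₀.off - 11]

1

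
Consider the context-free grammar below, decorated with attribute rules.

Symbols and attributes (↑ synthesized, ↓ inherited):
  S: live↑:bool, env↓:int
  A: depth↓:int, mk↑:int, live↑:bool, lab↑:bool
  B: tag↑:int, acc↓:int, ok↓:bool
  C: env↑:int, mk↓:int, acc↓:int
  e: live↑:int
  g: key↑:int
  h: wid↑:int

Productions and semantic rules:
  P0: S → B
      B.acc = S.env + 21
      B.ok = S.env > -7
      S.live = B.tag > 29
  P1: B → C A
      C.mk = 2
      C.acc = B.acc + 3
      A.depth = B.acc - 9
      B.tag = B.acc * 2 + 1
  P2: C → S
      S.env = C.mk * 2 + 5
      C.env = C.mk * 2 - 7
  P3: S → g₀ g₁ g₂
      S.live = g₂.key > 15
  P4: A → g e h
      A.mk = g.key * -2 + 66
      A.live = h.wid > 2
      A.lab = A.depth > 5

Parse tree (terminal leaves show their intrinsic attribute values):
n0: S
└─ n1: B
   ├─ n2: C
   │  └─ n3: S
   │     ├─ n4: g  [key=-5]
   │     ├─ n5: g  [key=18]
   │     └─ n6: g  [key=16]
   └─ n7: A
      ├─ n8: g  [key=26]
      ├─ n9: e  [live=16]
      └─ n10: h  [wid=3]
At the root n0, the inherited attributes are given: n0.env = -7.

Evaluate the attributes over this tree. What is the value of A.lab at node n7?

1. n0.env = -7  [given at root]
2. n1.acc = 14  [S.env + 21]
3. n1.ok = false  [S.env > -7]
4. n2.mk = 2  [2]
5. n2.acc = 17  [B.acc + 3]
6. n3.env = 9  [C.mk * 2 + 5]
7. n4.key = -5  [terminal]
8. n5.key = 18  [terminal]
9. n6.key = 16  [terminal]
10. n3.live = true  [g₂.key > 15]
11. n2.env = -3  [C.mk * 2 - 7]
12. n7.depth = 5  [B.acc - 9]
13. n8.key = 26  [terminal]
14. n9.live = 16  [terminal]
15. n10.wid = 3  [terminal]
16. n7.mk = 14  [g.key * -2 + 66]
17. n7.live = true  [h.wid > 2]
18. n7.lab = false  [A.depth > 5]
19. n1.tag = 29  [B.acc * 2 + 1]
20. n0.live = false  [B.tag > 29]

false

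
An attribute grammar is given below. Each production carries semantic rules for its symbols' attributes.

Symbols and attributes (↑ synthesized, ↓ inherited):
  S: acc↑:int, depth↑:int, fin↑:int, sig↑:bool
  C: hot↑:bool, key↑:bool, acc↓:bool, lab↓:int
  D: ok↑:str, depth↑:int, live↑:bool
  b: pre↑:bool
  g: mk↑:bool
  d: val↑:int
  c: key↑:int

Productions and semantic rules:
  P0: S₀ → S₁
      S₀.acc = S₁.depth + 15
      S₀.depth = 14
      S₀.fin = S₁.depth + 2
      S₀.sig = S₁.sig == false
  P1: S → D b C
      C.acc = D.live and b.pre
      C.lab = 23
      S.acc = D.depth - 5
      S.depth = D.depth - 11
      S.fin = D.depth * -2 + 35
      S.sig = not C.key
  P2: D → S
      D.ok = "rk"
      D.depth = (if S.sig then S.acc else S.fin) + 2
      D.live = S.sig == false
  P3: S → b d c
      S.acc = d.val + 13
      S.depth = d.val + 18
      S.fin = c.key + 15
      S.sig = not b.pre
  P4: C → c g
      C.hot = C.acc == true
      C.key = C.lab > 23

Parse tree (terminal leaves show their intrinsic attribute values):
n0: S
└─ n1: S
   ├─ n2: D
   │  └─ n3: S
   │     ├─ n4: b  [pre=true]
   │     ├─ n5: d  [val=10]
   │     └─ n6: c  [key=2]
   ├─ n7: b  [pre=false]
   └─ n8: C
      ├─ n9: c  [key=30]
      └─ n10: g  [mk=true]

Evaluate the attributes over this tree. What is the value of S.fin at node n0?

10

1. n4.pre = true  [terminal]
2. n5.val = 10  [terminal]
3. n6.key = 2  [terminal]
4. n3.acc = 23  [d.val + 13]
5. n3.depth = 28  [d.val + 18]
6. n3.fin = 17  [c.key + 15]
7. n3.sig = false  [not b.pre]
8. n2.ok = "rk"  ["rk"]
9. n2.depth = 19  [(if S.sig then S.acc else S.fin) + 2]
10. n2.live = true  [S.sig == false]
11. n7.pre = false  [terminal]
12. n8.acc = false  [D.live and b.pre]
13. n8.lab = 23  [23]
14. n9.key = 30  [terminal]
15. n10.mk = true  [terminal]
16. n8.hot = false  [C.acc == true]
17. n8.key = false  [C.lab > 23]
18. n1.acc = 14  [D.depth - 5]
19. n1.depth = 8  [D.depth - 11]
20. n1.fin = -3  [D.depth * -2 + 35]
21. n1.sig = true  [not C.key]
22. n0.acc = 23  [S₁.depth + 15]
23. n0.depth = 14  [14]
24. n0.fin = 10  [S₁.depth + 2]
25. n0.sig = false  [S₁.sig == false]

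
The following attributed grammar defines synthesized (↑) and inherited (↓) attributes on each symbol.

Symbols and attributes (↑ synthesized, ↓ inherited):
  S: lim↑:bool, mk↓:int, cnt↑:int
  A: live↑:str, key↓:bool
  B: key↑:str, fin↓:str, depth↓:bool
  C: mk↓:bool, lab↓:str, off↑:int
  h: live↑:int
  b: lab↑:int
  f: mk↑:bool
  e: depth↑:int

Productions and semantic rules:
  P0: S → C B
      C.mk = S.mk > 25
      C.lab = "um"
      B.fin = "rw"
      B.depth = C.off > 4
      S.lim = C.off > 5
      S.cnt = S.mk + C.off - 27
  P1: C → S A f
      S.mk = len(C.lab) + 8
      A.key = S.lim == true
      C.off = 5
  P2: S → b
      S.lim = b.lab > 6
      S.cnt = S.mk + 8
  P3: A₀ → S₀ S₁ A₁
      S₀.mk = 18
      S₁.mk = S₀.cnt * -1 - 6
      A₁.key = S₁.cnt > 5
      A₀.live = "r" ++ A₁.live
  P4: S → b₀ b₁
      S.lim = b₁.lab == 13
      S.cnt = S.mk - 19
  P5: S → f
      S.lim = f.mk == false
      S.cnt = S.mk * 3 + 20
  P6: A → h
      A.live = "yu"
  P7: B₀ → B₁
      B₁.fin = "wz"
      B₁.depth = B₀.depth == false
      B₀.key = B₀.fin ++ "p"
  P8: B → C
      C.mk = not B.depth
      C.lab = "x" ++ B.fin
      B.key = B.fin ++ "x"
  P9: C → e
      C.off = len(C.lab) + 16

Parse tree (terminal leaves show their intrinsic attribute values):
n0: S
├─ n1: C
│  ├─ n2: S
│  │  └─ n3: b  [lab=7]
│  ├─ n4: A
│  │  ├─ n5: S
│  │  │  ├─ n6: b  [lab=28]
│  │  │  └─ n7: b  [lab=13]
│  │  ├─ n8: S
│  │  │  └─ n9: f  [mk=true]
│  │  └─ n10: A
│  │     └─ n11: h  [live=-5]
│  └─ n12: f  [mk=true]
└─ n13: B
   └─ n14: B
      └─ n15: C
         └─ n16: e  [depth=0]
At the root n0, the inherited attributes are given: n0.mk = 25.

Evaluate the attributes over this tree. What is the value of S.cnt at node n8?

5

1. n0.mk = 25  [given at root]
2. n1.mk = false  [S.mk > 25]
3. n1.lab = "um"  ["um"]
4. n2.mk = 10  [len(C.lab) + 8]
5. n3.lab = 7  [terminal]
6. n2.lim = true  [b.lab > 6]
7. n2.cnt = 18  [S.mk + 8]
8. n4.key = true  [S.lim == true]
9. n5.mk = 18  [18]
10. n6.lab = 28  [terminal]
11. n7.lab = 13  [terminal]
12. n5.lim = true  [b₁.lab == 13]
13. n5.cnt = -1  [S.mk - 19]
14. n8.mk = -5  [S₀.cnt * -1 - 6]
15. n9.mk = true  [terminal]
16. n8.lim = false  [f.mk == false]
17. n8.cnt = 5  [S.mk * 3 + 20]
18. n10.key = false  [S₁.cnt > 5]
19. n11.live = -5  [terminal]
20. n10.live = "yu"  ["yu"]
21. n4.live = "ryu"  ["r" ++ A₁.live]
22. n12.mk = true  [terminal]
23. n1.off = 5  [5]
24. n13.fin = "rw"  ["rw"]
25. n13.depth = true  [C.off > 4]
26. n14.fin = "wz"  ["wz"]
27. n14.depth = false  [B₀.depth == false]
28. n15.mk = true  [not B.depth]
29. n15.lab = "xwz"  ["x" ++ B.fin]
30. n16.depth = 0  [terminal]
31. n15.off = 19  [len(C.lab) + 16]
32. n14.key = "wzx"  [B.fin ++ "x"]
33. n13.key = "rwp"  [B₀.fin ++ "p"]
34. n0.lim = false  [C.off > 5]
35. n0.cnt = 3  [S.mk + C.off - 27]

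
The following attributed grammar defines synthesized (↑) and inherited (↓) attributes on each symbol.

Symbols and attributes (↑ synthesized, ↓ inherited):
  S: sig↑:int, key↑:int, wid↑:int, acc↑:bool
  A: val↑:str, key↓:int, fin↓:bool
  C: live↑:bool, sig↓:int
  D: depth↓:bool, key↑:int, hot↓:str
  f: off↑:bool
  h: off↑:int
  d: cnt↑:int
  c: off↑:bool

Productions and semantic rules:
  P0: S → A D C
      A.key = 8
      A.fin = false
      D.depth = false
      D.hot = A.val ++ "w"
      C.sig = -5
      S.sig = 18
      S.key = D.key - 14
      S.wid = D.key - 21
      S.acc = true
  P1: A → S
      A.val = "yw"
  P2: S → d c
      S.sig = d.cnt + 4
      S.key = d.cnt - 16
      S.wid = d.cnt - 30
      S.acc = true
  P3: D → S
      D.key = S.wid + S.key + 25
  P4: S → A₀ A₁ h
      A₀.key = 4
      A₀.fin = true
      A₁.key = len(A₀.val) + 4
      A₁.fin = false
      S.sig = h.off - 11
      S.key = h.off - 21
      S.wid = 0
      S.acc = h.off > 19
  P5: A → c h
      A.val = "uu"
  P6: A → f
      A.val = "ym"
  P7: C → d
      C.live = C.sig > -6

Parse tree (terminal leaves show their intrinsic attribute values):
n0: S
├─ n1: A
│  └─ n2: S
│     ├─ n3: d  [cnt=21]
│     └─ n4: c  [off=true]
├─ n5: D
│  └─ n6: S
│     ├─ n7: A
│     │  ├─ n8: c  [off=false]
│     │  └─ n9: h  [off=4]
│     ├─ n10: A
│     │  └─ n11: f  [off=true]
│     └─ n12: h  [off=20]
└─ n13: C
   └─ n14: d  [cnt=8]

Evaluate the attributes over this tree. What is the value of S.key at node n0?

10

1. n1.key = 8  [8]
2. n1.fin = false  [false]
3. n3.cnt = 21  [terminal]
4. n4.off = true  [terminal]
5. n2.sig = 25  [d.cnt + 4]
6. n2.key = 5  [d.cnt - 16]
7. n2.wid = -9  [d.cnt - 30]
8. n2.acc = true  [true]
9. n1.val = "yw"  ["yw"]
10. n5.depth = false  [false]
11. n5.hot = "yww"  [A.val ++ "w"]
12. n7.key = 4  [4]
13. n7.fin = true  [true]
14. n8.off = false  [terminal]
15. n9.off = 4  [terminal]
16. n7.val = "uu"  ["uu"]
17. n10.key = 6  [len(A₀.val) + 4]
18. n10.fin = false  [false]
19. n11.off = true  [terminal]
20. n10.val = "ym"  ["ym"]
21. n12.off = 20  [terminal]
22. n6.sig = 9  [h.off - 11]
23. n6.key = -1  [h.off - 21]
24. n6.wid = 0  [0]
25. n6.acc = true  [h.off > 19]
26. n5.key = 24  [S.wid + S.key + 25]
27. n13.sig = -5  [-5]
28. n14.cnt = 8  [terminal]
29. n13.live = true  [C.sig > -6]
30. n0.sig = 18  [18]
31. n0.key = 10  [D.key - 14]
32. n0.wid = 3  [D.key - 21]
33. n0.acc = true  [true]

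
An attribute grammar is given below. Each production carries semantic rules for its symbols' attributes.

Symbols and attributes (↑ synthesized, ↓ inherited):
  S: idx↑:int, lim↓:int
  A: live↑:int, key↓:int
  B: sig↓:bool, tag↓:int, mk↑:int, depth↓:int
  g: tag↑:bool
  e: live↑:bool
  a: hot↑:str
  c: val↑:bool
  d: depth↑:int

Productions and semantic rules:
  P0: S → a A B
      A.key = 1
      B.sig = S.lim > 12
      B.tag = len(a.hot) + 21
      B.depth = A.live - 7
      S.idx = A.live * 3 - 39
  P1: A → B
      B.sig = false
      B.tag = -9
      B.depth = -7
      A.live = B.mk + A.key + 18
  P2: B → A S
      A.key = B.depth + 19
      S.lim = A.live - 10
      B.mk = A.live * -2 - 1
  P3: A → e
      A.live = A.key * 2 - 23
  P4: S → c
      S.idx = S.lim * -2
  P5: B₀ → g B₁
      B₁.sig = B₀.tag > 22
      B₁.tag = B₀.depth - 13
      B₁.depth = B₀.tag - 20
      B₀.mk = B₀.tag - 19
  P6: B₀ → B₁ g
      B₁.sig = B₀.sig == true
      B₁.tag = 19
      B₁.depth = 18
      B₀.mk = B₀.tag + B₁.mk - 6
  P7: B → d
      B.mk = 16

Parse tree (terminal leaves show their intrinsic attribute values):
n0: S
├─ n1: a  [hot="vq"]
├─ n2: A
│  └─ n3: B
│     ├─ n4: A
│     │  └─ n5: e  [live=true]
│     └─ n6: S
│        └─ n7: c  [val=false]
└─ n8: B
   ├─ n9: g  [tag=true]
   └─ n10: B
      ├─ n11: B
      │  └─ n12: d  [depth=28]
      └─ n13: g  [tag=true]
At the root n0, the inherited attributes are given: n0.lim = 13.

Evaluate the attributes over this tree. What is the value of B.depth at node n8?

1. n0.lim = 13  [given at root]
2. n1.hot = "vq"  [terminal]
3. n2.key = 1  [1]
4. n3.sig = false  [false]
5. n3.tag = -9  [-9]
6. n3.depth = -7  [-7]
7. n4.key = 12  [B.depth + 19]
8. n5.live = true  [terminal]
9. n4.live = 1  [A.key * 2 - 23]
10. n6.lim = -9  [A.live - 10]
11. n7.val = false  [terminal]
12. n6.idx = 18  [S.lim * -2]
13. n3.mk = -3  [A.live * -2 - 1]
14. n2.live = 16  [B.mk + A.key + 18]
15. n8.sig = true  [S.lim > 12]
16. n8.tag = 23  [len(a.hot) + 21]
17. n8.depth = 9  [A.live - 7]
18. n9.tag = true  [terminal]
19. n10.sig = true  [B₀.tag > 22]
20. n10.tag = -4  [B₀.depth - 13]
21. n10.depth = 3  [B₀.tag - 20]
22. n11.sig = true  [B₀.sig == true]
23. n11.tag = 19  [19]
24. n11.depth = 18  [18]
25. n12.depth = 28  [terminal]
26. n11.mk = 16  [16]
27. n13.tag = true  [terminal]
28. n10.mk = 6  [B₀.tag + B₁.mk - 6]
29. n8.mk = 4  [B₀.tag - 19]
30. n0.idx = 9  [A.live * 3 - 39]

9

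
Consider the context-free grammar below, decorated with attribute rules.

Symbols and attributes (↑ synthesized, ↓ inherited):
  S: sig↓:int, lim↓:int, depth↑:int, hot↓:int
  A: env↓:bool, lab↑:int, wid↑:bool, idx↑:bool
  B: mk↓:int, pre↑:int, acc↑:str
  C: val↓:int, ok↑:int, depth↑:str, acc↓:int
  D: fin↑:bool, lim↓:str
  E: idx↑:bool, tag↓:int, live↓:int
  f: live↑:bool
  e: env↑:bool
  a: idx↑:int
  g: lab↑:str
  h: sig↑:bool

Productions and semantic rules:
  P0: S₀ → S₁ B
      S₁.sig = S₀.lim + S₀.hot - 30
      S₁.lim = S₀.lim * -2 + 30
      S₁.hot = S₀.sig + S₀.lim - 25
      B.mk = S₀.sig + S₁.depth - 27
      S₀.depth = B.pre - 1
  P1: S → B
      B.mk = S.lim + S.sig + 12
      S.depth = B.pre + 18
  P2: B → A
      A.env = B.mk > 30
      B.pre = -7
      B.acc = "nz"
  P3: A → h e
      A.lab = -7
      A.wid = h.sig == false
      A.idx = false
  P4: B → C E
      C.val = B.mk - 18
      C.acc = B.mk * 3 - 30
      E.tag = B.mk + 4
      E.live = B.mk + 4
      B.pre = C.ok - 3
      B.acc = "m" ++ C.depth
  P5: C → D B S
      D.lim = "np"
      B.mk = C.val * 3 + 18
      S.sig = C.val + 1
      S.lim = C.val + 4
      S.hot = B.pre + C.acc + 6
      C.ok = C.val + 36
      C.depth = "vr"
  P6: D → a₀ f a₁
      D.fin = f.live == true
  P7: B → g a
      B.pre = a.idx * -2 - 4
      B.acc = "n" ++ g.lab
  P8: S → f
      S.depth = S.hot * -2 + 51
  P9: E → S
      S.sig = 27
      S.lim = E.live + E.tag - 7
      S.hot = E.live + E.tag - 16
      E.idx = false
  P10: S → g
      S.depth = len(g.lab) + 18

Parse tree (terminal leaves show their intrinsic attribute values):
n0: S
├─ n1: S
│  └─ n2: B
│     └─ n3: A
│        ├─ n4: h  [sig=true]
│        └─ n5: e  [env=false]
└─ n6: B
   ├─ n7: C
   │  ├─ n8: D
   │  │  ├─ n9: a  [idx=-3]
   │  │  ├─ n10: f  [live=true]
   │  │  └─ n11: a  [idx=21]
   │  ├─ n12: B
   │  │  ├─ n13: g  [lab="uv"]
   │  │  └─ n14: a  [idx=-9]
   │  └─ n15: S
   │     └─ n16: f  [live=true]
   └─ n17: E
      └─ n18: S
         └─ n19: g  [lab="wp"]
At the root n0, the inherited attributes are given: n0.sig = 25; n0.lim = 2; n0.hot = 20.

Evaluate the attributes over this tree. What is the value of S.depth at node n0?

1. n0.sig = 25  [given at root]
2. n0.lim = 2  [given at root]
3. n0.hot = 20  [given at root]
4. n1.sig = -8  [S₀.lim + S₀.hot - 30]
5. n1.lim = 26  [S₀.lim * -2 + 30]
6. n1.hot = 2  [S₀.sig + S₀.lim - 25]
7. n2.mk = 30  [S.lim + S.sig + 12]
8. n3.env = false  [B.mk > 30]
9. n4.sig = true  [terminal]
10. n5.env = false  [terminal]
11. n3.lab = -7  [-7]
12. n3.wid = false  [h.sig == false]
13. n3.idx = false  [false]
14. n2.pre = -7  [-7]
15. n2.acc = "nz"  ["nz"]
16. n1.depth = 11  [B.pre + 18]
17. n6.mk = 9  [S₀.sig + S₁.depth - 27]
18. n7.val = -9  [B.mk - 18]
19. n7.acc = -3  [B.mk * 3 - 30]
20. n8.lim = "np"  ["np"]
21. n9.idx = -3  [terminal]
22. n10.live = true  [terminal]
23. n11.idx = 21  [terminal]
24. n8.fin = true  [f.live == true]
25. n12.mk = -9  [C.val * 3 + 18]
26. n13.lab = "uv"  [terminal]
27. n14.idx = -9  [terminal]
28. n12.pre = 14  [a.idx * -2 - 4]
29. n12.acc = "nuv"  ["n" ++ g.lab]
30. n15.sig = -8  [C.val + 1]
31. n15.lim = -5  [C.val + 4]
32. n15.hot = 17  [B.pre + C.acc + 6]
33. n16.live = true  [terminal]
34. n15.depth = 17  [S.hot * -2 + 51]
35. n7.ok = 27  [C.val + 36]
36. n7.depth = "vr"  ["vr"]
37. n17.tag = 13  [B.mk + 4]
38. n17.live = 13  [B.mk + 4]
39. n18.sig = 27  [27]
40. n18.lim = 19  [E.live + E.tag - 7]
41. n18.hot = 10  [E.live + E.tag - 16]
42. n19.lab = "wp"  [terminal]
43. n18.depth = 20  [len(g.lab) + 18]
44. n17.idx = false  [false]
45. n6.pre = 24  [C.ok - 3]
46. n6.acc = "mvr"  ["m" ++ C.depth]
47. n0.depth = 23  [B.pre - 1]

23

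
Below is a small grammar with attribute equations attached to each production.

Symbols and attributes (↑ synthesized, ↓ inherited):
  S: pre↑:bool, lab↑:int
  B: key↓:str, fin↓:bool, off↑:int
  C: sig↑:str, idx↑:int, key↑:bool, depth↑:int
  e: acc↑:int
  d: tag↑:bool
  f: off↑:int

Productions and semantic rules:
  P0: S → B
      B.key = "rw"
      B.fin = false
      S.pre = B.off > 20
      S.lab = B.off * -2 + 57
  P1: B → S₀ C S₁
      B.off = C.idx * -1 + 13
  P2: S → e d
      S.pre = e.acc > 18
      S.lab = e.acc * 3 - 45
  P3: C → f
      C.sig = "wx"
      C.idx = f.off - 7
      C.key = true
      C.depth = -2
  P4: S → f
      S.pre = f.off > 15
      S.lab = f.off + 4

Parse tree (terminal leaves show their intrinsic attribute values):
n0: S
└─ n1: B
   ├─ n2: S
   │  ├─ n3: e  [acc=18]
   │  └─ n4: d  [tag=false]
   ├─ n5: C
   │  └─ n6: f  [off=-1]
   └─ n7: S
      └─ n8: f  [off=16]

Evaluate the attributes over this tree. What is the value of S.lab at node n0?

1. n1.key = "rw"  ["rw"]
2. n1.fin = false  [false]
3. n3.acc = 18  [terminal]
4. n4.tag = false  [terminal]
5. n2.pre = false  [e.acc > 18]
6. n2.lab = 9  [e.acc * 3 - 45]
7. n6.off = -1  [terminal]
8. n5.sig = "wx"  ["wx"]
9. n5.idx = -8  [f.off - 7]
10. n5.key = true  [true]
11. n5.depth = -2  [-2]
12. n8.off = 16  [terminal]
13. n7.pre = true  [f.off > 15]
14. n7.lab = 20  [f.off + 4]
15. n1.off = 21  [C.idx * -1 + 13]
16. n0.pre = true  [B.off > 20]
17. n0.lab = 15  [B.off * -2 + 57]

15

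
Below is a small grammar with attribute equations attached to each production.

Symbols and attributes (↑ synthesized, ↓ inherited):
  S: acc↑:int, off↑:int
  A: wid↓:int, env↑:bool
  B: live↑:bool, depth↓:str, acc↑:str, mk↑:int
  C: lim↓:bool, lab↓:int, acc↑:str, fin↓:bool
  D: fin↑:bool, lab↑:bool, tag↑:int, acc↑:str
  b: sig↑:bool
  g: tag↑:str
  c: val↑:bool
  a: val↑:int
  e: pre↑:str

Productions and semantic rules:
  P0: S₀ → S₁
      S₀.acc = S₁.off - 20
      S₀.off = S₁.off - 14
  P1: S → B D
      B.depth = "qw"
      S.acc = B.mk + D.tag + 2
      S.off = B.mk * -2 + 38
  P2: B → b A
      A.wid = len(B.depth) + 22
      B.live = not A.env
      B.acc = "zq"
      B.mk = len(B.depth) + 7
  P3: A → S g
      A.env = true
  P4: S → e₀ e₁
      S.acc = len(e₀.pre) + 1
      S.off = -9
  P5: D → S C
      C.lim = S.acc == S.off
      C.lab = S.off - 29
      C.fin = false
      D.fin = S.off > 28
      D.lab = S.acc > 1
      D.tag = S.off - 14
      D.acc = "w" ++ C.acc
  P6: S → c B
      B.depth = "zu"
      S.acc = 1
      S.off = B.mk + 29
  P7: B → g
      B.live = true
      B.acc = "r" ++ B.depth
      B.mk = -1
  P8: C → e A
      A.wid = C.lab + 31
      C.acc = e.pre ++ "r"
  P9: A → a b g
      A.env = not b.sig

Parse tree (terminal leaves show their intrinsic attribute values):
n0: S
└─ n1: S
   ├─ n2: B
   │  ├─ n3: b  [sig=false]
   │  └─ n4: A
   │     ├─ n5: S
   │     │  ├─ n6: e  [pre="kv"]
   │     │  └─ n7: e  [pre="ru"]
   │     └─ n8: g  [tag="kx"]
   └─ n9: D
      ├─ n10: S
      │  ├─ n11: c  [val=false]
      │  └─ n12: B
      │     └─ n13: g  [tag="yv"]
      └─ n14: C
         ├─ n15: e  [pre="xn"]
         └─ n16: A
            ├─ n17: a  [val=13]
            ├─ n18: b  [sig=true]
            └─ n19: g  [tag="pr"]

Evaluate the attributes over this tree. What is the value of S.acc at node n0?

1. n2.depth = "qw"  ["qw"]
2. n3.sig = false  [terminal]
3. n4.wid = 24  [len(B.depth) + 22]
4. n6.pre = "kv"  [terminal]
5. n7.pre = "ru"  [terminal]
6. n5.acc = 3  [len(e₀.pre) + 1]
7. n5.off = -9  [-9]
8. n8.tag = "kx"  [terminal]
9. n4.env = true  [true]
10. n2.live = false  [not A.env]
11. n2.acc = "zq"  ["zq"]
12. n2.mk = 9  [len(B.depth) + 7]
13. n11.val = false  [terminal]
14. n12.depth = "zu"  ["zu"]
15. n13.tag = "yv"  [terminal]
16. n12.live = true  [true]
17. n12.acc = "rzu"  ["r" ++ B.depth]
18. n12.mk = -1  [-1]
19. n10.acc = 1  [1]
20. n10.off = 28  [B.mk + 29]
21. n14.lim = false  [S.acc == S.off]
22. n14.lab = -1  [S.off - 29]
23. n14.fin = false  [false]
24. n15.pre = "xn"  [terminal]
25. n16.wid = 30  [C.lab + 31]
26. n17.val = 13  [terminal]
27. n18.sig = true  [terminal]
28. n19.tag = "pr"  [terminal]
29. n16.env = false  [not b.sig]
30. n14.acc = "xnr"  [e.pre ++ "r"]
31. n9.fin = false  [S.off > 28]
32. n9.lab = false  [S.acc > 1]
33. n9.tag = 14  [S.off - 14]
34. n9.acc = "wxnr"  ["w" ++ C.acc]
35. n1.acc = 25  [B.mk + D.tag + 2]
36. n1.off = 20  [B.mk * -2 + 38]
37. n0.acc = 0  [S₁.off - 20]
38. n0.off = 6  [S₁.off - 14]

0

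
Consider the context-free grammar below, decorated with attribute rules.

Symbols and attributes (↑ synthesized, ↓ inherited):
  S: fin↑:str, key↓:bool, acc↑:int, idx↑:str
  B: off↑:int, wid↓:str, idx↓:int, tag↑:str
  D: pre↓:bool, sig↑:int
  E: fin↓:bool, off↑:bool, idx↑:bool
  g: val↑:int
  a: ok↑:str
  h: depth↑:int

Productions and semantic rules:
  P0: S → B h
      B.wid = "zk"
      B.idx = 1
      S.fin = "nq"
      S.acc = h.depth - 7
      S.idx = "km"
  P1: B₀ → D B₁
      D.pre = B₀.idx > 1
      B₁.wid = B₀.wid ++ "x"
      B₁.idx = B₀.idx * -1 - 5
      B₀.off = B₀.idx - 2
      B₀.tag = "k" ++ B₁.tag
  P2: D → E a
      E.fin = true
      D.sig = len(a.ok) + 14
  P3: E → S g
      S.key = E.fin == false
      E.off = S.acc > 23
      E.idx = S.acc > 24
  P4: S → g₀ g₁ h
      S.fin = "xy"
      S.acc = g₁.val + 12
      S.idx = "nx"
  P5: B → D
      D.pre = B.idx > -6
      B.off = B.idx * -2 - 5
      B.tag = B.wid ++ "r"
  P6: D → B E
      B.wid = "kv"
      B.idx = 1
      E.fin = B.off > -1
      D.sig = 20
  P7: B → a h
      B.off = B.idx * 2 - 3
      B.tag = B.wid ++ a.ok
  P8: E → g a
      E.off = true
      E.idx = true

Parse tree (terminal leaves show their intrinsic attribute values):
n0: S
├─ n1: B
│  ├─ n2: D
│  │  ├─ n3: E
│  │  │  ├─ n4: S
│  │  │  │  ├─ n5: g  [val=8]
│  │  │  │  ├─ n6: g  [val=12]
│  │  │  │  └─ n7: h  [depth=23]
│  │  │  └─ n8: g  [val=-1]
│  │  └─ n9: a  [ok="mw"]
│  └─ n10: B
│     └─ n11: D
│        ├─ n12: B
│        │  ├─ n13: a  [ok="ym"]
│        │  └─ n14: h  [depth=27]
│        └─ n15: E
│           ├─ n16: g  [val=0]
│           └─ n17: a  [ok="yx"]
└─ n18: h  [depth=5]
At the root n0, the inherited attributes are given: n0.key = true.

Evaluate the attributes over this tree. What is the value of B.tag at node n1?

1. n0.key = true  [given at root]
2. n1.wid = "zk"  ["zk"]
3. n1.idx = 1  [1]
4. n2.pre = false  [B₀.idx > 1]
5. n3.fin = true  [true]
6. n4.key = false  [E.fin == false]
7. n5.val = 8  [terminal]
8. n6.val = 12  [terminal]
9. n7.depth = 23  [terminal]
10. n4.fin = "xy"  ["xy"]
11. n4.acc = 24  [g₁.val + 12]
12. n4.idx = "nx"  ["nx"]
13. n8.val = -1  [terminal]
14. n3.off = true  [S.acc > 23]
15. n3.idx = false  [S.acc > 24]
16. n9.ok = "mw"  [terminal]
17. n2.sig = 16  [len(a.ok) + 14]
18. n10.wid = "zkx"  [B₀.wid ++ "x"]
19. n10.idx = -6  [B₀.idx * -1 - 5]
20. n11.pre = false  [B.idx > -6]
21. n12.wid = "kv"  ["kv"]
22. n12.idx = 1  [1]
23. n13.ok = "ym"  [terminal]
24. n14.depth = 27  [terminal]
25. n12.off = -1  [B.idx * 2 - 3]
26. n12.tag = "kvym"  [B.wid ++ a.ok]
27. n15.fin = false  [B.off > -1]
28. n16.val = 0  [terminal]
29. n17.ok = "yx"  [terminal]
30. n15.off = true  [true]
31. n15.idx = true  [true]
32. n11.sig = 20  [20]
33. n10.off = 7  [B.idx * -2 - 5]
34. n10.tag = "zkxr"  [B.wid ++ "r"]
35. n1.off = -1  [B₀.idx - 2]
36. n1.tag = "kzkxr"  ["k" ++ B₁.tag]
37. n18.depth = 5  [terminal]
38. n0.fin = "nq"  ["nq"]
39. n0.acc = -2  [h.depth - 7]
40. n0.idx = "km"  ["km"]

"kzkxr"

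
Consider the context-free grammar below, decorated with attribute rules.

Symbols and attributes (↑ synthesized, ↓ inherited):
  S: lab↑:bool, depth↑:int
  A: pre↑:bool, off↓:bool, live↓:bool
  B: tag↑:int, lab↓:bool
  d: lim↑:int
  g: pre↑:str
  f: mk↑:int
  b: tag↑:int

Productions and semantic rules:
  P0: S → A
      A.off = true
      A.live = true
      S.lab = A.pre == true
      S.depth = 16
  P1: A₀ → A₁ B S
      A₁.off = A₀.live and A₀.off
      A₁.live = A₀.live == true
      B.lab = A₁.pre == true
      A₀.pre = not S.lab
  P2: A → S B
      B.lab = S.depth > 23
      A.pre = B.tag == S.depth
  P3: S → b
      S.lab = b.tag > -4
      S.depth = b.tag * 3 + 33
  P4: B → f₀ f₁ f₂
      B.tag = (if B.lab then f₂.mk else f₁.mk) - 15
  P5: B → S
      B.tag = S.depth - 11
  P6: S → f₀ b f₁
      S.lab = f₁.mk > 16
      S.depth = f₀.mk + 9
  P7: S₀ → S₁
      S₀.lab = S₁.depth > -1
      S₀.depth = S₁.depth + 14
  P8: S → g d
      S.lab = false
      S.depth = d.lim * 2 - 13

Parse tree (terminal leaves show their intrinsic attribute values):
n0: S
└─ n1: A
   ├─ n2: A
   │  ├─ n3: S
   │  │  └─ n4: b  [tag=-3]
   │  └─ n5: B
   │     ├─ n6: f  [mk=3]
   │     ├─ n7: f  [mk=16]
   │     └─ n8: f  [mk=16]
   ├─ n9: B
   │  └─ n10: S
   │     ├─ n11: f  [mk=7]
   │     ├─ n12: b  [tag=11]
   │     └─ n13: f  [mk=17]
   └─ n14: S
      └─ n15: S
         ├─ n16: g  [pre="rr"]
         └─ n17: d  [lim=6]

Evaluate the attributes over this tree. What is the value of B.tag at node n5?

1

1. n1.off = true  [true]
2. n1.live = true  [true]
3. n2.off = true  [A₀.live and A₀.off]
4. n2.live = true  [A₀.live == true]
5. n4.tag = -3  [terminal]
6. n3.lab = true  [b.tag > -4]
7. n3.depth = 24  [b.tag * 3 + 33]
8. n5.lab = true  [S.depth > 23]
9. n6.mk = 3  [terminal]
10. n7.mk = 16  [terminal]
11. n8.mk = 16  [terminal]
12. n5.tag = 1  [(if B.lab then f₂.mk else f₁.mk) - 15]
13. n2.pre = false  [B.tag == S.depth]
14. n9.lab = false  [A₁.pre == true]
15. n11.mk = 7  [terminal]
16. n12.tag = 11  [terminal]
17. n13.mk = 17  [terminal]
18. n10.lab = true  [f₁.mk > 16]
19. n10.depth = 16  [f₀.mk + 9]
20. n9.tag = 5  [S.depth - 11]
21. n16.pre = "rr"  [terminal]
22. n17.lim = 6  [terminal]
23. n15.lab = false  [false]
24. n15.depth = -1  [d.lim * 2 - 13]
25. n14.lab = false  [S₁.depth > -1]
26. n14.depth = 13  [S₁.depth + 14]
27. n1.pre = true  [not S.lab]
28. n0.lab = true  [A.pre == true]
29. n0.depth = 16  [16]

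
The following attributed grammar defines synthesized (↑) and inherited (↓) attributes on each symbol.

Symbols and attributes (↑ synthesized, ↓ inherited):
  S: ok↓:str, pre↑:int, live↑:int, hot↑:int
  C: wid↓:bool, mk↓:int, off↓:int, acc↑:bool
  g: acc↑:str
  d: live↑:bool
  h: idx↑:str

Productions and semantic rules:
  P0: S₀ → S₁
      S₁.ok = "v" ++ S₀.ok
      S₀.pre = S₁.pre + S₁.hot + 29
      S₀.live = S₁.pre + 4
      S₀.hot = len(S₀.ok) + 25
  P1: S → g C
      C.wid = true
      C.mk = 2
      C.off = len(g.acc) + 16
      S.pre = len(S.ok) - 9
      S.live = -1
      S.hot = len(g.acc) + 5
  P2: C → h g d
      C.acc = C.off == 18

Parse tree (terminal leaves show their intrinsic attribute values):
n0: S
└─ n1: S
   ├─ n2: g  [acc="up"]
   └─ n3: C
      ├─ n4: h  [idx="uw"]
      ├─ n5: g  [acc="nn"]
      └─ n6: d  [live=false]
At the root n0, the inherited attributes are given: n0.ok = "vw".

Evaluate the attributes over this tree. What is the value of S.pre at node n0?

1. n0.ok = "vw"  [given at root]
2. n1.ok = "vvw"  ["v" ++ S₀.ok]
3. n2.acc = "up"  [terminal]
4. n3.wid = true  [true]
5. n3.mk = 2  [2]
6. n3.off = 18  [len(g.acc) + 16]
7. n4.idx = "uw"  [terminal]
8. n5.acc = "nn"  [terminal]
9. n6.live = false  [terminal]
10. n3.acc = true  [C.off == 18]
11. n1.pre = -6  [len(S.ok) - 9]
12. n1.live = -1  [-1]
13. n1.hot = 7  [len(g.acc) + 5]
14. n0.pre = 30  [S₁.pre + S₁.hot + 29]
15. n0.live = -2  [S₁.pre + 4]
16. n0.hot = 27  [len(S₀.ok) + 25]

30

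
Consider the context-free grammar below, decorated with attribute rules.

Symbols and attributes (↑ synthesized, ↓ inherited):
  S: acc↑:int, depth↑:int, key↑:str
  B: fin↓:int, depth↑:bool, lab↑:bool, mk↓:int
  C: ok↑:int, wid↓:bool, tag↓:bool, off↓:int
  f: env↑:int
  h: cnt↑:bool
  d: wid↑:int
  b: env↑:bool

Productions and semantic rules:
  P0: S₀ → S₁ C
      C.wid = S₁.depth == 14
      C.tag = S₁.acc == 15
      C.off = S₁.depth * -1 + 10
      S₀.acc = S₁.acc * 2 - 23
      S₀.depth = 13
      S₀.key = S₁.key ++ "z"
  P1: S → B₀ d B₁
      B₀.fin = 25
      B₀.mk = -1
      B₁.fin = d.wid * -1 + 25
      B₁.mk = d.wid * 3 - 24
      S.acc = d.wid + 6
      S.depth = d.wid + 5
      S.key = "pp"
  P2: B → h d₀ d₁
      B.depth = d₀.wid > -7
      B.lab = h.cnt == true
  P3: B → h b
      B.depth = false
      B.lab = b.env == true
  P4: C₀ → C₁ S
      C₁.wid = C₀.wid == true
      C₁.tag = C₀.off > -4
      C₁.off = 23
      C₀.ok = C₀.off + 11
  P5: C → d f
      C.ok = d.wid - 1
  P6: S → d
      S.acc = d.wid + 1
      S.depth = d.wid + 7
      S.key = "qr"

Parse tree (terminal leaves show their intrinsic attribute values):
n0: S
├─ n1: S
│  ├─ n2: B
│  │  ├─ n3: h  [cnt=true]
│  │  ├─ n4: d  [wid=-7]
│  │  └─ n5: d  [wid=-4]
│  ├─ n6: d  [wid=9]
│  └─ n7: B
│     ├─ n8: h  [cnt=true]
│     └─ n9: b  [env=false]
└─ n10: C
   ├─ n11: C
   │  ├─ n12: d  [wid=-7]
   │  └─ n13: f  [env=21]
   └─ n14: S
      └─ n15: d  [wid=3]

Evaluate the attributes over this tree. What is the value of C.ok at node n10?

1. n2.fin = 25  [25]
2. n2.mk = -1  [-1]
3. n3.cnt = true  [terminal]
4. n4.wid = -7  [terminal]
5. n5.wid = -4  [terminal]
6. n2.depth = false  [d₀.wid > -7]
7. n2.lab = true  [h.cnt == true]
8. n6.wid = 9  [terminal]
9. n7.fin = 16  [d.wid * -1 + 25]
10. n7.mk = 3  [d.wid * 3 - 24]
11. n8.cnt = true  [terminal]
12. n9.env = false  [terminal]
13. n7.depth = false  [false]
14. n7.lab = false  [b.env == true]
15. n1.acc = 15  [d.wid + 6]
16. n1.depth = 14  [d.wid + 5]
17. n1.key = "pp"  ["pp"]
18. n10.wid = true  [S₁.depth == 14]
19. n10.tag = true  [S₁.acc == 15]
20. n10.off = -4  [S₁.depth * -1 + 10]
21. n11.wid = true  [C₀.wid == true]
22. n11.tag = false  [C₀.off > -4]
23. n11.off = 23  [23]
24. n12.wid = -7  [terminal]
25. n13.env = 21  [terminal]
26. n11.ok = -8  [d.wid - 1]
27. n15.wid = 3  [terminal]
28. n14.acc = 4  [d.wid + 1]
29. n14.depth = 10  [d.wid + 7]
30. n14.key = "qr"  ["qr"]
31. n10.ok = 7  [C₀.off + 11]
32. n0.acc = 7  [S₁.acc * 2 - 23]
33. n0.depth = 13  [13]
34. n0.key = "ppz"  [S₁.key ++ "z"]

7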